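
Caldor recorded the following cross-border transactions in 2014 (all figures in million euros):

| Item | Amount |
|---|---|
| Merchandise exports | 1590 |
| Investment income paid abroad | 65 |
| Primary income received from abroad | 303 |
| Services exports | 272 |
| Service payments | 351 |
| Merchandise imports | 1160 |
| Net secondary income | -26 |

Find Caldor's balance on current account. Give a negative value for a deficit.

Goods balance = 1590 - 1160 = 430
Services balance = 272 - 351 = -79
Trade balance (goods + services) = 430 + (-79) = 351
Net primary income = 303 - 65 = 238
Net secondary income = -26
Current account = 351 + 238 + (-26) = 563

563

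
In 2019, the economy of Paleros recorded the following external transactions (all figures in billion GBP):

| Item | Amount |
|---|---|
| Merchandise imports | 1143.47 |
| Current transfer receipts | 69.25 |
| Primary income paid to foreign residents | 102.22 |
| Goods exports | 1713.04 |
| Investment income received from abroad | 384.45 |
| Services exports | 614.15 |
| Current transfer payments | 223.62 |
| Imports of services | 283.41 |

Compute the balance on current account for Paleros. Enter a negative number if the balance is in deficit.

1028.17

Goods balance = 1713.04 - 1143.47 = 569.57
Services balance = 614.15 - 283.41 = 330.74
Trade balance (goods + services) = 569.57 + 330.74 = 900.31
Net primary income = 384.45 - 102.22 = 282.23
Net secondary income = 69.25 - 223.62 = -154.37
Current account = 900.31 + 282.23 + (-154.37) = 1028.17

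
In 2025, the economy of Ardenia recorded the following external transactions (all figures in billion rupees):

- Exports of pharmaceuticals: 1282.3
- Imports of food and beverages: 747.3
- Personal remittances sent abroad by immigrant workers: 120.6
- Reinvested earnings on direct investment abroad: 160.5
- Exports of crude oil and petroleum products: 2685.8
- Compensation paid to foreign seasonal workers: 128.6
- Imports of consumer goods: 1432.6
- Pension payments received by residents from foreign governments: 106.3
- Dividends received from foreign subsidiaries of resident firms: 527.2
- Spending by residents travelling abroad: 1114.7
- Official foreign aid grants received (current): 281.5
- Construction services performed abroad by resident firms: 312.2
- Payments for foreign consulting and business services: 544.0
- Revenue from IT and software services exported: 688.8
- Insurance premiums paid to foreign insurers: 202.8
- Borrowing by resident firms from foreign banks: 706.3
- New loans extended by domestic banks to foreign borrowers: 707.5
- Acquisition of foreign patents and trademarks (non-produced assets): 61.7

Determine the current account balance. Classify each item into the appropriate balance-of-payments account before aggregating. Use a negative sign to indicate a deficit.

Goods: -1432.6 - 747.3 + 2685.8 + 1282.3 = 1788.2
Services: -544.0 + 688.8 + 312.2 - 202.8 - 1114.7 = -860.5
Primary income: 160.5 - 128.6 + 527.2 = 559.1
Secondary income: 281.5 + 106.3 - 120.6 = 267.2
Current account = 1788.2 + (-860.5) + 559.1 + 267.2 = 1754.0
(Excluded from the current account — financial account: borrowing by resident firms from foreign banks 706.3, new loans extended by domestic banks to foreign borrowers 707.5; capital account: acquisition of foreign patents and trademarks (non-produced assets) 61.7.)

1754.0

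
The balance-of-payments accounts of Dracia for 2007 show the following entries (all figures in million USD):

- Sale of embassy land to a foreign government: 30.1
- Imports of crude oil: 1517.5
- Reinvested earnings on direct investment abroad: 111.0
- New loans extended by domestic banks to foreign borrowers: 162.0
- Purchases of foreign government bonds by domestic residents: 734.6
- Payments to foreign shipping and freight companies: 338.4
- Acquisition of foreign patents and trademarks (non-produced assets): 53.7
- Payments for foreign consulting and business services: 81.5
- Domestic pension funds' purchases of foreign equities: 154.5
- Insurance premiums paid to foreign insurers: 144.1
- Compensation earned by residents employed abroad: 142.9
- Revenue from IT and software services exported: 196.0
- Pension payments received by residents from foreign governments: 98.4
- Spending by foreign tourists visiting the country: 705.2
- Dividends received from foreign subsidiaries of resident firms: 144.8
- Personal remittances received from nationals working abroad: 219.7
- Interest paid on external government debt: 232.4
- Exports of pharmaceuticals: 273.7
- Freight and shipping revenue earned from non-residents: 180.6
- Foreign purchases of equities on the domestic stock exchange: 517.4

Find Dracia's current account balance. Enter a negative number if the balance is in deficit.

Goods: 273.7 - 1517.5 = -1243.8
Services: -81.5 + 196.0 - 144.1 + 705.2 - 338.4 + 180.6 = 517.8
Primary income: 142.9 + 144.8 + 111.0 - 232.4 = 166.3
Secondary income: 98.4 + 219.7 = 318.1
Current account = (-1243.8) + 517.8 + 166.3 + 318.1 = -241.6
(Excluded from the current account — capital account: sale of embassy land to a foreign government 30.1, acquisition of foreign patents and trademarks (non-produced assets) 53.7; financial account: new loans extended by domestic banks to foreign borrowers 162.0, purchases of foreign government bonds by domestic residents 734.6, domestic pension funds' purchases of foreign equities 154.5, foreign purchases of equities on the domestic stock exchange 517.4.)

-241.6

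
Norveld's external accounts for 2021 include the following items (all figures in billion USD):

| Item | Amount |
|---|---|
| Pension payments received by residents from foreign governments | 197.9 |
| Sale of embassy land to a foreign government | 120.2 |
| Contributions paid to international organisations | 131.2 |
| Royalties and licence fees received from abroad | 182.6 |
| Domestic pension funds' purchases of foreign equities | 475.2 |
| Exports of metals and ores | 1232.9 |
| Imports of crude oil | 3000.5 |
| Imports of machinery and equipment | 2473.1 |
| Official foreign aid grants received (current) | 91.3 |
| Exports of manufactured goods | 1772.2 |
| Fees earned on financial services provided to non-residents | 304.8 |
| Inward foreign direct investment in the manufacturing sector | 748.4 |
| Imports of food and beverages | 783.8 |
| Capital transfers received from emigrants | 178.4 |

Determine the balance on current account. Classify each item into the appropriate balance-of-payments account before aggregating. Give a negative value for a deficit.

-2606.9

Goods: 1232.9 - 3000.5 - 783.8 + 1772.2 - 2473.1 = -3252.3
Services: 304.8 + 182.6 = 487.4
Secondary income: -131.2 + 91.3 + 197.9 = 158.0
Current account = (-3252.3) + 487.4 + 158.0 = -2606.9
(Excluded from the current account — capital account: sale of embassy land to a foreign government 120.2, capital transfers received from emigrants 178.4; financial account: domestic pension funds' purchases of foreign equities 475.2, inward foreign direct investment in the manufacturing sector 748.4.)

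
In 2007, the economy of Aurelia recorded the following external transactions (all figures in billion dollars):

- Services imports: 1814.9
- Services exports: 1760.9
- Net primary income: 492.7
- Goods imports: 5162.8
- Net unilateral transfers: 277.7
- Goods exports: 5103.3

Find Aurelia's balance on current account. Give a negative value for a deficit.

656.9

Goods balance = 5103.3 - 5162.8 = -59.5
Services balance = 1760.9 - 1814.9 = -54.0
Trade balance (goods + services) = -59.5 + (-54.0) = -113.5
Net primary income = 492.7
Net secondary income = 277.7
Current account = -113.5 + 492.7 + 277.7 = 656.9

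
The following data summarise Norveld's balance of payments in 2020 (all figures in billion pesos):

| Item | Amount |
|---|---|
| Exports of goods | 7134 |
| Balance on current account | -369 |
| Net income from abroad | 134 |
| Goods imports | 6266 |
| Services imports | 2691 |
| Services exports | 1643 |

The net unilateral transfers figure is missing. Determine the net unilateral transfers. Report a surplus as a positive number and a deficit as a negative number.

-323

Current account = goods balance + services balance + net primary income + net secondary income
Sum of the known components = -46
Net unilateral transfers = CA - (known components) = -369 - (-46) = -323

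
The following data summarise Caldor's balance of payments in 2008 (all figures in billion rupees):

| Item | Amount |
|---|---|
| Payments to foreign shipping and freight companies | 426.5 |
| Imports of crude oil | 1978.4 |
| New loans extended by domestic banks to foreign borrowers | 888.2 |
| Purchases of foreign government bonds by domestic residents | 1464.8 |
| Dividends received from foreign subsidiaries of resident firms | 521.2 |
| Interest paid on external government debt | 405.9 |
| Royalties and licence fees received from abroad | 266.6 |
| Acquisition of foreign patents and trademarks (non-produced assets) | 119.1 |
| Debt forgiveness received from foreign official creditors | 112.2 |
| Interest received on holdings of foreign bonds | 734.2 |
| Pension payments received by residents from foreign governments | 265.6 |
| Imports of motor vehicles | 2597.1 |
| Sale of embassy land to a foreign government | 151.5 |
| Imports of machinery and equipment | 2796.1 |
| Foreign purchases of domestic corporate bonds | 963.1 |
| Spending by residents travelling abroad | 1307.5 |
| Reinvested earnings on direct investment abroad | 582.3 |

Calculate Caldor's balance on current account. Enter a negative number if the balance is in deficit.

Goods: -1978.4 - 2597.1 - 2796.1 = -7371.6
Services: -1307.5 - 426.5 + 266.6 = -1467.4
Primary income: 734.2 + 521.2 - 405.9 + 582.3 = 1431.8
Secondary income: 265.6
Current account = (-7371.6) + (-1467.4) + 1431.8 + 265.6 = -7141.6
(Excluded from the current account — financial account: new loans extended by domestic banks to foreign borrowers 888.2, purchases of foreign government bonds by domestic residents 1464.8, foreign purchases of domestic corporate bonds 963.1; capital account: acquisition of foreign patents and trademarks (non-produced assets) 119.1, debt forgiveness received from foreign official creditors 112.2, sale of embassy land to a foreign government 151.5.)

-7141.6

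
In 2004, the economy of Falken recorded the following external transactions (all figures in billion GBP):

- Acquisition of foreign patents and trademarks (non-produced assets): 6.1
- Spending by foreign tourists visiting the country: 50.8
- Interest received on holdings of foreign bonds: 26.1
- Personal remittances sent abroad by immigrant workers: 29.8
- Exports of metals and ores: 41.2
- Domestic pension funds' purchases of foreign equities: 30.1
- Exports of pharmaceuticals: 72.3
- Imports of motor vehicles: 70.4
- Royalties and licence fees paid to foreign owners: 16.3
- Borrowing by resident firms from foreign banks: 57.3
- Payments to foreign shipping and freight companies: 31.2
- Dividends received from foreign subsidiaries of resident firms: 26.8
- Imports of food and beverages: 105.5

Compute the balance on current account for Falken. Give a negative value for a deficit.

-36.0

Goods: 72.3 - 105.5 + 41.2 - 70.4 = -62.4
Services: -31.2 + 50.8 - 16.3 = 3.3
Primary income: 26.8 + 26.1 = 52.9
Secondary income: -29.8
Current account = (-62.4) + 3.3 + 52.9 + (-29.8) = -36.0
(Excluded from the current account — capital account: acquisition of foreign patents and trademarks (non-produced assets) 6.1; financial account: domestic pension funds' purchases of foreign equities 30.1, borrowing by resident firms from foreign banks 57.3.)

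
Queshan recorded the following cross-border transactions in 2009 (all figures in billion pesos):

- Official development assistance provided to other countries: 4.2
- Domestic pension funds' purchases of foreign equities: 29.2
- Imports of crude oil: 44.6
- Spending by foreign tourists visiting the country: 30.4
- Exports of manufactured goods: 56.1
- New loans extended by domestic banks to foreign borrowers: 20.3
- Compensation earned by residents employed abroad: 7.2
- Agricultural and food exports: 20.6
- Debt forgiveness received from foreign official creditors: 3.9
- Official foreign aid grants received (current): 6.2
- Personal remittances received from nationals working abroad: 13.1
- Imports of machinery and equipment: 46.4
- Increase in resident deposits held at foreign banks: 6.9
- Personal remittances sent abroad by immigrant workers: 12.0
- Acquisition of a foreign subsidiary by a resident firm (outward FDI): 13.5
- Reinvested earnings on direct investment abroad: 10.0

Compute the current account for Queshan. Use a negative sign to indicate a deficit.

36.4

Goods: 56.1 - 44.6 + 20.6 - 46.4 = -14.3
Services: 30.4
Primary income: 10.0 + 7.2 = 17.2
Secondary income: -4.2 - 12.0 + 6.2 + 13.1 = 3.1
Current account = (-14.3) + 30.4 + 17.2 + 3.1 = 36.4
(Excluded from the current account — financial account: domestic pension funds' purchases of foreign equities 29.2, new loans extended by domestic banks to foreign borrowers 20.3, increase in resident deposits held at foreign banks 6.9, acquisition of a foreign subsidiary by a resident firm (outward FDI) 13.5; capital account: debt forgiveness received from foreign official creditors 3.9.)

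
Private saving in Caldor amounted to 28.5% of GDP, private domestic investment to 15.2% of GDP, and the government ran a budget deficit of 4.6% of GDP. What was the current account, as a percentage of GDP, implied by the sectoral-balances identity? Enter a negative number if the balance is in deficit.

By the sectoral-balances identity, CA = (S_private - I) + (T - G).
Private balance = 28.5 - 15.2 = 13.3
Government balance (T - G) = -4.6
CA = 13.3 + (-4.6) = 8.7

8.7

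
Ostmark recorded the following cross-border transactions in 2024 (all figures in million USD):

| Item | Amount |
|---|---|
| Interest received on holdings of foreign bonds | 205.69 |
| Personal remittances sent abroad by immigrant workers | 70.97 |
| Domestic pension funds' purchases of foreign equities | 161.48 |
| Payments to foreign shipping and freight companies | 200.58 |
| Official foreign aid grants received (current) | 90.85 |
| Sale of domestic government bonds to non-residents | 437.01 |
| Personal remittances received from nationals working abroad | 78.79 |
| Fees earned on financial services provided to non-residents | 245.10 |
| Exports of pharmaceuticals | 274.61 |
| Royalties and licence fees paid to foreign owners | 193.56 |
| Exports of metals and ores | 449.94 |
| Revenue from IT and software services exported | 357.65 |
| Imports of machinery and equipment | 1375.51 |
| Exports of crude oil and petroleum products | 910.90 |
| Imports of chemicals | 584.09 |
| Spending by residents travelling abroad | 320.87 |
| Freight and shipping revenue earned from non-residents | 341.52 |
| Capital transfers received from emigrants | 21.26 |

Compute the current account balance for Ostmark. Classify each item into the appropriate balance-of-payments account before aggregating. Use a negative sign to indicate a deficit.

209.47

Goods: 910.90 + 274.61 - 1375.51 - 584.09 + 449.94 = -324.15
Services: -200.58 + 341.52 + 245.10 - 193.56 + 357.65 - 320.87 = 229.26
Primary income: 205.69
Secondary income: 90.85 + 78.79 - 70.97 = 98.67
Current account = (-324.15) + 229.26 + 205.69 + 98.67 = 209.47
(Excluded from the current account — financial account: domestic pension funds' purchases of foreign equities 161.48, sale of domestic government bonds to non-residents 437.01; capital account: capital transfers received from emigrants 21.26.)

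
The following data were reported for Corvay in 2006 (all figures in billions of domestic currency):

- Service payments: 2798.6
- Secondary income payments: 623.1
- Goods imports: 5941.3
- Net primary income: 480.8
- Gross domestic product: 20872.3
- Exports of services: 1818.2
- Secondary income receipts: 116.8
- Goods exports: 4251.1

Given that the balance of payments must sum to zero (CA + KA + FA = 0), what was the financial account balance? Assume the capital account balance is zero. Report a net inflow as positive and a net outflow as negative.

Goods balance = 4251.1 - 5941.3 = -1690.2
Services balance = 1818.2 - 2798.6 = -980.4
Trade balance (goods + services) = -1690.2 + (-980.4) = -2670.6
Net primary income = 480.8
Net secondary income = 116.8 - 623.1 = -506.3
Current account = -2670.6 + 480.8 + (-506.3) = -2696.1
Financial account = -(-2696.1) = 2696.1

2696.1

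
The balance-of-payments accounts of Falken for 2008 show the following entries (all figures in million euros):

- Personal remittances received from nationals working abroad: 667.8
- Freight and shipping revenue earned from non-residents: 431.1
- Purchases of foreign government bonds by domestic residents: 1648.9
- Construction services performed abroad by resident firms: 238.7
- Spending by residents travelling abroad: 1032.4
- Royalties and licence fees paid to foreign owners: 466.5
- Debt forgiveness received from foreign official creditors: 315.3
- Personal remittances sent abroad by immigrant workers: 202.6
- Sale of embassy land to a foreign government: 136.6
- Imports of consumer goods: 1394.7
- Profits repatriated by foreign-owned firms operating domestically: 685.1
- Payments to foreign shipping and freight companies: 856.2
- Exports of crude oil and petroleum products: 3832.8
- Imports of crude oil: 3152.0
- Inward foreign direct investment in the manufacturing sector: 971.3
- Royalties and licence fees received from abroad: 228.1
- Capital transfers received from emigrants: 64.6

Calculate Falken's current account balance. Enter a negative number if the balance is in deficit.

Goods: 3832.8 - 3152.0 - 1394.7 = -713.9
Services: 228.1 - 1032.4 - 466.5 + 238.7 + 431.1 - 856.2 = -1457.2
Primary income: -685.1
Secondary income: 667.8 - 202.6 = 465.2
Current account = (-713.9) + (-1457.2) + (-685.1) + 465.2 = -2391.0
(Excluded from the current account — financial account: purchases of foreign government bonds by domestic residents 1648.9, inward foreign direct investment in the manufacturing sector 971.3; capital account: debt forgiveness received from foreign official creditors 315.3, sale of embassy land to a foreign government 136.6, capital transfers received from emigrants 64.6.)

-2391.0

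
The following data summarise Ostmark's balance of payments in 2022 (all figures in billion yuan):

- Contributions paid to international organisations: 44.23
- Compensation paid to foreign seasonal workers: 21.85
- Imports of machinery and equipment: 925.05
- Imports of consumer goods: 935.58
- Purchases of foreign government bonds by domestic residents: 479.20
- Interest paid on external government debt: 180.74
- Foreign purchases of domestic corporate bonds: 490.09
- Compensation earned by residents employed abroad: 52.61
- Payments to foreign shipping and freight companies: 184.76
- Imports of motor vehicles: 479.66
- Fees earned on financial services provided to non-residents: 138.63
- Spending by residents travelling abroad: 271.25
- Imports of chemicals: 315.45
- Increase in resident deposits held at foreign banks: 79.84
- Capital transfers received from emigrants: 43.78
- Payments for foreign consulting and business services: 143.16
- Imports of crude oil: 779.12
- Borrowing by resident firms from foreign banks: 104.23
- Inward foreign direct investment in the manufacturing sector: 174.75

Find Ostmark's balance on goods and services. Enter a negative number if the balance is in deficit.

Goods: -315.45 - 935.58 - 779.12 - 925.05 - 479.66 = -3434.86
Services: -143.16 + 138.63 - 271.25 - 184.76 = -460.54
Trade balance = -3434.86 + (-460.54) = -3895.40
(Excluded from the trade balance — secondary income: contributions paid to international organisations 44.23; primary income: compensation paid to foreign seasonal workers 21.85, interest paid on external government debt 180.74, compensation earned by residents employed abroad 52.61; financial account: purchases of foreign government bonds by domestic residents 479.20, foreign purchases of domestic corporate bonds 490.09, increase in resident deposits held at foreign banks 79.84, borrowing by resident firms from foreign banks 104.23, inward foreign direct investment in the manufacturing sector 174.75; capital account: capital transfers received from emigrants 43.78.)

-3895.40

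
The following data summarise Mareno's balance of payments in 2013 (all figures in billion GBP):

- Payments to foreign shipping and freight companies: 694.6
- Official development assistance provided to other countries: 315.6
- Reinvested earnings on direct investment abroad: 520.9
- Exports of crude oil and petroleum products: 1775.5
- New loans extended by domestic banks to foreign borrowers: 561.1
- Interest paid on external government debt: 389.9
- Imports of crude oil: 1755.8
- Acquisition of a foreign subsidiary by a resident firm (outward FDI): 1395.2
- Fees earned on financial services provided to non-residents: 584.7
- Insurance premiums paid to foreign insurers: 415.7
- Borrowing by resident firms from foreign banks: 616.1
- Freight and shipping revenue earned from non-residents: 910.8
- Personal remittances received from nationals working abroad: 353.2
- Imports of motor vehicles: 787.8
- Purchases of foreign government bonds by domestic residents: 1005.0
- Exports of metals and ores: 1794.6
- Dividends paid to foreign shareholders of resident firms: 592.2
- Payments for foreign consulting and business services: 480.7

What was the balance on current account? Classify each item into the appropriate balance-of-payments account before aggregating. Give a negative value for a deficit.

507.4

Goods: -1755.8 + 1794.6 + 1775.5 - 787.8 = 1026.5
Services: 584.7 - 415.7 + 910.8 - 480.7 - 694.6 = -95.5
Primary income: -389.9 - 592.2 + 520.9 = -461.2
Secondary income: -315.6 + 353.2 = 37.6
Current account = 1026.5 + (-95.5) + (-461.2) + 37.6 = 507.4
(Excluded from the current account — financial account: new loans extended by domestic banks to foreign borrowers 561.1, acquisition of a foreign subsidiary by a resident firm (outward FDI) 1395.2, borrowing by resident firms from foreign banks 616.1, purchases of foreign government bonds by domestic residents 1005.0.)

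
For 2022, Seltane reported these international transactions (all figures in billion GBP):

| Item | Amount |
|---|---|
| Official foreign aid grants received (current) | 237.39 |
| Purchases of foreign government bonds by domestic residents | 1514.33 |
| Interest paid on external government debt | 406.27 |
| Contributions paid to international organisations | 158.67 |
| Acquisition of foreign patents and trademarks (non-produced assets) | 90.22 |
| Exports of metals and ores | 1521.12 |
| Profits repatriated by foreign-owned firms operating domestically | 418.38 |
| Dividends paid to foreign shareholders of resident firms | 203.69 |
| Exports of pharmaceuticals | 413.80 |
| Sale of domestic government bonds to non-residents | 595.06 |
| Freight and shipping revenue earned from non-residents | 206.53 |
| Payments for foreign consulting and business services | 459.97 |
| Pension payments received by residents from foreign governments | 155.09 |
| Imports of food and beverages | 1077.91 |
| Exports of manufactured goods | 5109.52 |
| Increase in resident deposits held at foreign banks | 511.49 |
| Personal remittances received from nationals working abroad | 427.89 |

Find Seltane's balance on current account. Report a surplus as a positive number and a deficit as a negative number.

Goods: 413.80 + 5109.52 - 1077.91 + 1521.12 = 5966.53
Services: -459.97 + 206.53 = -253.44
Primary income: -406.27 - 203.69 - 418.38 = -1028.34
Secondary income: 155.09 + 237.39 + 427.89 - 158.67 = 661.70
Current account = 5966.53 + (-253.44) + (-1028.34) + 661.70 = 5346.45
(Excluded from the current account — financial account: purchases of foreign government bonds by domestic residents 1514.33, sale of domestic government bonds to non-residents 595.06, increase in resident deposits held at foreign banks 511.49; capital account: acquisition of foreign patents and trademarks (non-produced assets) 90.22.)

5346.45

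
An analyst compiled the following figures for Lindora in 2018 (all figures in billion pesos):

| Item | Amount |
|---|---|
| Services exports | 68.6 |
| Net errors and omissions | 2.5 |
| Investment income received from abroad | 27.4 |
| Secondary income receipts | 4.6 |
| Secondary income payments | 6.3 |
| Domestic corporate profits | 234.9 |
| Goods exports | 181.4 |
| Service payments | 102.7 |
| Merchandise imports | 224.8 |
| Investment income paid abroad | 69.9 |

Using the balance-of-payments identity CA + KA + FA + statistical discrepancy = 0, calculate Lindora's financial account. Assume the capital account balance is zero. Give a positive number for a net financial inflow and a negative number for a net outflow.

Goods balance = 181.4 - 224.8 = -43.4
Services balance = 68.6 - 102.7 = -34.1
Trade balance (goods + services) = -43.4 + (-34.1) = -77.5
Net primary income = 27.4 - 69.9 = -42.5
Net secondary income = 4.6 - 6.3 = -1.7
Current account = -77.5 + (-42.5) + (-1.7) = -121.7
Financial account = -(-121.7 + 2.5) = 119.2

119.2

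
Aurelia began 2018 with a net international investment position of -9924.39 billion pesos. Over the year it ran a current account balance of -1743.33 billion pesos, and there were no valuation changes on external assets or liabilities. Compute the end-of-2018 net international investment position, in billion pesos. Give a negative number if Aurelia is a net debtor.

With no valuation effects, change in NIIP = current account = -1743.33
End-of-year NIIP = -9924.39 + (-1743.33) = -11667.72

-11667.72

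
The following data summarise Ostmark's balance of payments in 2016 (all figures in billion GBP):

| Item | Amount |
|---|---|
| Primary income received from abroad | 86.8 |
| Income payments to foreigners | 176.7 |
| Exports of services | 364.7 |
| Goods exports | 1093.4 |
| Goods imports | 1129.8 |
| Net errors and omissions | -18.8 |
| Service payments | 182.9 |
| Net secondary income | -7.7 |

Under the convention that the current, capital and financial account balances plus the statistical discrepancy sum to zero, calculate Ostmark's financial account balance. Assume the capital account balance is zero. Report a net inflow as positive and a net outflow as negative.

-29.0

Goods balance = 1093.4 - 1129.8 = -36.4
Services balance = 364.7 - 182.9 = 181.8
Trade balance (goods + services) = -36.4 + 181.8 = 145.4
Net primary income = 86.8 - 176.7 = -89.9
Net secondary income = -7.7
Current account = 145.4 + (-89.9) + (-7.7) = 47.8
Financial account = -(47.8 + (-18.8)) = -29.0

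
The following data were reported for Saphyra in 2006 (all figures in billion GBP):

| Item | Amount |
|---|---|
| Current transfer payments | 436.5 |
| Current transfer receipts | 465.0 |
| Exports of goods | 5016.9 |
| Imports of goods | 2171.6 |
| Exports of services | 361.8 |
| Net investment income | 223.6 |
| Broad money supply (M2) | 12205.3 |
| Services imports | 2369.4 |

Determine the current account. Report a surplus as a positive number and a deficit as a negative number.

1089.8

Goods balance = 5016.9 - 2171.6 = 2845.3
Services balance = 361.8 - 2369.4 = -2007.6
Trade balance (goods + services) = 2845.3 + (-2007.6) = 837.7
Net primary income = 223.6
Net secondary income = 465.0 - 436.5 = 28.5
Current account = 837.7 + 223.6 + 28.5 = 1089.8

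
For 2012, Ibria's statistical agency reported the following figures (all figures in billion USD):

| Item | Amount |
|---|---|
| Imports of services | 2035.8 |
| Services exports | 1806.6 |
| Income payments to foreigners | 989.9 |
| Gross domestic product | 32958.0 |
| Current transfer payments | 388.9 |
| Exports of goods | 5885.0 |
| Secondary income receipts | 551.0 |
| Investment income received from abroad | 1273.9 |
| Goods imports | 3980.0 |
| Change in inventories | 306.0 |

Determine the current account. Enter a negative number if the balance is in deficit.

Goods balance = 5885.0 - 3980.0 = 1905.0
Services balance = 1806.6 - 2035.8 = -229.2
Trade balance (goods + services) = 1905.0 + (-229.2) = 1675.8
Net primary income = 1273.9 - 989.9 = 284.0
Net secondary income = 551.0 - 388.9 = 162.1
Current account = 1675.8 + 284.0 + 162.1 = 2121.9

2121.9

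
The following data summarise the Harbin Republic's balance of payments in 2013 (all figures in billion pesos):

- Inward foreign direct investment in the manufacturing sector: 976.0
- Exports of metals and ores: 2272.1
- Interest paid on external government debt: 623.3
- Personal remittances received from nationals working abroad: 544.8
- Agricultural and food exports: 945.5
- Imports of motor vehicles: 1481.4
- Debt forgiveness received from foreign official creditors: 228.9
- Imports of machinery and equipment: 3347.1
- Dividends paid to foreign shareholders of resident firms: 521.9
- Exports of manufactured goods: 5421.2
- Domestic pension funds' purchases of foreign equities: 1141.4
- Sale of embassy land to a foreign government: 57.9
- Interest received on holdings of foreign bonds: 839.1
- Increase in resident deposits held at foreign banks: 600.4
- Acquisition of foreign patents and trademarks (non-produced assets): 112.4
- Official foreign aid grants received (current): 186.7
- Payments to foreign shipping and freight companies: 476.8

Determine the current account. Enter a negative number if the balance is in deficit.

Goods: 945.5 - 3347.1 + 5421.2 + 2272.1 - 1481.4 = 3810.3
Services: -476.8
Primary income: -521.9 - 623.3 + 839.1 = -306.1
Secondary income: 544.8 + 186.7 = 731.5
Current account = 3810.3 + (-476.8) + (-306.1) + 731.5 = 3758.9
(Excluded from the current account — financial account: inward foreign direct investment in the manufacturing sector 976.0, domestic pension funds' purchases of foreign equities 1141.4, increase in resident deposits held at foreign banks 600.4; capital account: debt forgiveness received from foreign official creditors 228.9, sale of embassy land to a foreign government 57.9, acquisition of foreign patents and trademarks (non-produced assets) 112.4.)

3758.9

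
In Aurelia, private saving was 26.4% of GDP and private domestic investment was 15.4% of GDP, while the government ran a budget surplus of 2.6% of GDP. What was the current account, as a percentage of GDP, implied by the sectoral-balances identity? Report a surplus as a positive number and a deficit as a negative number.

By the sectoral-balances identity, CA = (S_private - I) + (T - G).
Private balance = 26.4 - 15.4 = 11.0
Government balance (T - G) = 2.6
CA = 11.0 + 2.6 = 13.6

13.6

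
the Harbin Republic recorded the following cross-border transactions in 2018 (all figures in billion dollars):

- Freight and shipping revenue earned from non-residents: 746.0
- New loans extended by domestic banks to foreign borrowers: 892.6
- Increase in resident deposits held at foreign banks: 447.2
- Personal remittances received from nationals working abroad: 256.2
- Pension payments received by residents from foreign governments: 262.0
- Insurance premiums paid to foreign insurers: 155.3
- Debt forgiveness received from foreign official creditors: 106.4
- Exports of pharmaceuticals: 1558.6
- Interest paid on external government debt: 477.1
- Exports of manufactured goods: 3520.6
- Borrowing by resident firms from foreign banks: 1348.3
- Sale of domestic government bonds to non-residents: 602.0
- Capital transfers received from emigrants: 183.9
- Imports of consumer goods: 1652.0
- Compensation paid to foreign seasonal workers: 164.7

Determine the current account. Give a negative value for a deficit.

3894.3

Goods: -1652.0 + 1558.6 + 3520.6 = 3427.2
Services: -155.3 + 746.0 = 590.7
Primary income: -164.7 - 477.1 = -641.8
Secondary income: 262.0 + 256.2 = 518.2
Current account = 3427.2 + 590.7 + (-641.8) + 518.2 = 3894.3
(Excluded from the current account — financial account: new loans extended by domestic banks to foreign borrowers 892.6, increase in resident deposits held at foreign banks 447.2, borrowing by resident firms from foreign banks 1348.3, sale of domestic government bonds to non-residents 602.0; capital account: debt forgiveness received from foreign official creditors 106.4, capital transfers received from emigrants 183.9.)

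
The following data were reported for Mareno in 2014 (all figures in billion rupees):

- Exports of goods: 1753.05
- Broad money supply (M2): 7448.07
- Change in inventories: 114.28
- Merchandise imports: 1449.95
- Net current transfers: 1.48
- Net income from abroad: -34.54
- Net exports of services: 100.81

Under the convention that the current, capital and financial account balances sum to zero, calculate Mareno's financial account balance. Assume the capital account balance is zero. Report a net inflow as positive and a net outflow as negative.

-370.85

Goods balance = 1753.05 - 1449.95 = 303.10
Services balance = 100.81
Trade balance (goods + services) = 303.10 + 100.81 = 403.91
Net primary income = -34.54
Net secondary income = 1.48
Current account = 403.91 + (-34.54) + 1.48 = 370.85
Financial account = -(370.85) = -370.85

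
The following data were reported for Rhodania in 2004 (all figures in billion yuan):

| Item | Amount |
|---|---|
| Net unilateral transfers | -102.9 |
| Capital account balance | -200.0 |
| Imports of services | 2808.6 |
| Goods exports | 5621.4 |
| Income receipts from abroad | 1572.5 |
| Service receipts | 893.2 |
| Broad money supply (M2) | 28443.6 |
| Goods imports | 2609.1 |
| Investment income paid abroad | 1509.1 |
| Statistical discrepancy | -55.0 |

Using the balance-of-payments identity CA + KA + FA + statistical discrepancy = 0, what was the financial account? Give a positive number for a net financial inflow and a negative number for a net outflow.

Goods balance = 5621.4 - 2609.1 = 3012.3
Services balance = 893.2 - 2808.6 = -1915.4
Trade balance (goods + services) = 3012.3 + (-1915.4) = 1096.9
Net primary income = 1572.5 - 1509.1 = 63.4
Net secondary income = -102.9
Current account = 1096.9 + 63.4 + (-102.9) = 1057.4
Financial account = -(1057.4 + (-200.0) + (-55.0)) = -802.4

-802.4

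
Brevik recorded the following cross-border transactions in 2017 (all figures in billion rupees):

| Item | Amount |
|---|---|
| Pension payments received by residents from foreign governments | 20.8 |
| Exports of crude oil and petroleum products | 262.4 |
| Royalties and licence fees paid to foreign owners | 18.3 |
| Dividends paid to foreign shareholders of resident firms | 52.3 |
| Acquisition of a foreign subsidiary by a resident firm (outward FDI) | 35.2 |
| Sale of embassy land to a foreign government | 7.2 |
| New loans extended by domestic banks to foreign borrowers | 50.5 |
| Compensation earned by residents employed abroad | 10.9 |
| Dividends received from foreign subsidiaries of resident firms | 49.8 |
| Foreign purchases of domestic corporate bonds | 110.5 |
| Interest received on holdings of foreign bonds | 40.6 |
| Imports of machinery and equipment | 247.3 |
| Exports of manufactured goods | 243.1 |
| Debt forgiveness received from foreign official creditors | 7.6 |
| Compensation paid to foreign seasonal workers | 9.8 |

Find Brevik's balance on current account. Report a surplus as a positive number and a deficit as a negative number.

Goods: -247.3 + 262.4 + 243.1 = 258.2
Services: -18.3
Primary income: 49.8 - 52.3 + 40.6 + 10.9 - 9.8 = 39.2
Secondary income: 20.8
Current account = 258.2 + (-18.3) + 39.2 + 20.8 = 299.9
(Excluded from the current account — financial account: acquisition of a foreign subsidiary by a resident firm (outward FDI) 35.2, new loans extended by domestic banks to foreign borrowers 50.5, foreign purchases of domestic corporate bonds 110.5; capital account: sale of embassy land to a foreign government 7.2, debt forgiveness received from foreign official creditors 7.6.)

299.9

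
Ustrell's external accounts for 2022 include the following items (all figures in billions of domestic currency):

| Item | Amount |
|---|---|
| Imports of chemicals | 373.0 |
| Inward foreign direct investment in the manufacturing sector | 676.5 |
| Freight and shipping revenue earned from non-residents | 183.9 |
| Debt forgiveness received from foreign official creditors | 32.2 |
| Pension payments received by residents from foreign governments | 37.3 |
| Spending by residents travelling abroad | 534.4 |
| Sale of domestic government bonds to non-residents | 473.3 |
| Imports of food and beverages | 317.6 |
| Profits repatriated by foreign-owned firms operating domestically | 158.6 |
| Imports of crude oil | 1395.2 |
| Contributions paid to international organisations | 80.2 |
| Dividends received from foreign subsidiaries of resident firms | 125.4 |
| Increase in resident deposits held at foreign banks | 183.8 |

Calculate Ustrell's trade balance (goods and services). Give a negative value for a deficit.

Goods: -317.6 - 1395.2 - 373.0 = -2085.8
Services: -534.4 + 183.9 = -350.5
Trade balance = -2085.8 + (-350.5) = -2436.3
(Excluded from the trade balance — financial account: inward foreign direct investment in the manufacturing sector 676.5, sale of domestic government bonds to non-residents 473.3, increase in resident deposits held at foreign banks 183.8; capital account: debt forgiveness received from foreign official creditors 32.2; secondary income: pension payments received by residents from foreign governments 37.3, contributions paid to international organisations 80.2; primary income: profits repatriated by foreign-owned firms operating domestically 158.6, dividends received from foreign subsidiaries of resident firms 125.4.)

-2436.3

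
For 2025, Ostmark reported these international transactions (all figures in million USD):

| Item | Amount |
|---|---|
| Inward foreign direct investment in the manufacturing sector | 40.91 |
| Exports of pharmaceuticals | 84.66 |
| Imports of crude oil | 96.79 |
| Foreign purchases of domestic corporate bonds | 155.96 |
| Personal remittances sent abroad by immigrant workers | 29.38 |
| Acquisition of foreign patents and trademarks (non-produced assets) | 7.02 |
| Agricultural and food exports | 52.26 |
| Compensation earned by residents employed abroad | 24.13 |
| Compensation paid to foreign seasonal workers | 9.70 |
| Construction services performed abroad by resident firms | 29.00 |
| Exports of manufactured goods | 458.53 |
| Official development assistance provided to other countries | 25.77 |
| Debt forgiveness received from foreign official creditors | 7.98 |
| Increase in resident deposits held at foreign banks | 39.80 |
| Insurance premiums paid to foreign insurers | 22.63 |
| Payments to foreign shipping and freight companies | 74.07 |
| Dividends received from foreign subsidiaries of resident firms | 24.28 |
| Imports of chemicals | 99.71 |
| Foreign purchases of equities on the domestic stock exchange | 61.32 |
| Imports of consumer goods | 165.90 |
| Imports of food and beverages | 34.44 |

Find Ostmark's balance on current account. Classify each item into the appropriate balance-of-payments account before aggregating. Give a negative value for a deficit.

114.47

Goods: 458.53 + 52.26 - 99.71 + 84.66 - 34.44 - 96.79 - 165.90 = 198.61
Services: -74.07 - 22.63 + 29.00 = -67.70
Primary income: 24.28 + 24.13 - 9.70 = 38.71
Secondary income: -25.77 - 29.38 = -55.15
Current account = 198.61 + (-67.70) + 38.71 + (-55.15) = 114.47
(Excluded from the current account — financial account: inward foreign direct investment in the manufacturing sector 40.91, foreign purchases of domestic corporate bonds 155.96, increase in resident deposits held at foreign banks 39.80, foreign purchases of equities on the domestic stock exchange 61.32; capital account: acquisition of foreign patents and trademarks (non-produced assets) 7.02, debt forgiveness received from foreign official creditors 7.98.)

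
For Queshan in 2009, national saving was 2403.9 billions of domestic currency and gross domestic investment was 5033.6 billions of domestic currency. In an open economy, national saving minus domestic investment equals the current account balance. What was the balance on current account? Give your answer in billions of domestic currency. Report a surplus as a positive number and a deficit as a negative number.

CA = S - I = 2403.9 - 5033.6 = -2629.7

-2629.7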